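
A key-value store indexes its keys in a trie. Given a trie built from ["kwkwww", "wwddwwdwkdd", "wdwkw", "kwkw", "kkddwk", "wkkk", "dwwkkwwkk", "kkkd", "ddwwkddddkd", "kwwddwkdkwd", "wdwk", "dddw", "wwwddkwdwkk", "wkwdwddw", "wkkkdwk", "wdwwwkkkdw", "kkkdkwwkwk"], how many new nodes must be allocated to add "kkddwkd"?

1

"kkddwk" is already a path in the trie; the remaining "d" must be added.
So 7 − 6 = 1 new nodes.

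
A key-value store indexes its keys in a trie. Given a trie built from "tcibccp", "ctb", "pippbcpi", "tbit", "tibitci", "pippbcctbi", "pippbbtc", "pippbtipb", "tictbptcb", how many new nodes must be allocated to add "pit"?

Walking "pit" from the root, the first 2 characters ("pi") follow existing edges; "t" is the first miss.
So 3 − 2 = 1 new nodes.

1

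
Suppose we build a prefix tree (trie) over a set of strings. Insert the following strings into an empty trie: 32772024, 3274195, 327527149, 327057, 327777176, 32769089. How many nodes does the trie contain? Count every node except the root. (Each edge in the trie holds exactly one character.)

For each word, the new-node count is its length minus the longest prefix already in the trie:
  "32772024" → 8 new (3, 2, 7, 7, 2, 0, 2, 4)
  "3274195" → prefix "327" already present; 4 new (4, 1, 9, 5)
  "327527149" → prefix "327" already present; 6 new (5, 2, 7, 1, 4, 9)
  "327057" → prefix "327" already present; 3 new (0, 5, 7)
  "327777176" → prefix "3277" already present; 5 new (7, 7, 1, 7, 6)
  "32769089" → prefix "327" already present; 5 new (6, 9, 0, 8, 9)
Total nodes = 8 + 4 + 6 + 3 + 5 + 5 = 31

31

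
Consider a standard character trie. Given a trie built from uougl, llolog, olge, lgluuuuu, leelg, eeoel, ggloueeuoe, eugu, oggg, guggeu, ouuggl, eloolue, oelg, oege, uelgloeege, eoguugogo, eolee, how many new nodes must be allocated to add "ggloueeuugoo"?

4

Walking "ggloueeuugoo" from the root, the first 8 characters ("ggloueeu") follow existing edges; "u" is the first miss.
Each of the 4 remaining characters creates one node.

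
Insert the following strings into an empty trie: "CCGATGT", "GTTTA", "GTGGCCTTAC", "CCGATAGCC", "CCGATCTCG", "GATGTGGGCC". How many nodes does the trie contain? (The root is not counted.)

37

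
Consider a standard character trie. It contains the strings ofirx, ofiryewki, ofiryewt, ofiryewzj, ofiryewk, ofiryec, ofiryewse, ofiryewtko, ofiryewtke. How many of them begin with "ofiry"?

8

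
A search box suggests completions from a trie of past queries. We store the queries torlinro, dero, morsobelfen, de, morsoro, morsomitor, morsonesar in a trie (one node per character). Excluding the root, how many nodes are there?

35

Trie structure (* marks end of a word):
(root)
├─ d
│  └─ e *
│     └─ r
│        └─ o *
├─ m
│  └─ o
│     └─ r
│        └─ s
│           └─ o
│              ├─ b
│              │  └─ e
│              │     └─ l
│              │        └─ f
│              │           └─ e
│              │              └─ n *
│              ├─ m
│              │  └─ i
│              │     └─ t
│              │        └─ o
│              │           └─ r *
│              ├─ n
│              │  └─ e
│              │     └─ s
│              │        └─ a
│              │           └─ r *
│              └─ r
│                 └─ o *
└─ t
   └─ o
      └─ r
         └─ l
            └─ i
               └─ n
                  └─ r
                     └─ o *
Counting every labelled node above: 35.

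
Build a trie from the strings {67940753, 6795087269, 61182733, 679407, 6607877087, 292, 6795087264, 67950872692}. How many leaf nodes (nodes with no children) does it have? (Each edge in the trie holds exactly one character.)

Leaves are exactly the stored words that no other stored word extends.
Those words: "292", "61182733", "6607877087", "67940753", "6795087264", "67950872692"
Leaf count: 6

6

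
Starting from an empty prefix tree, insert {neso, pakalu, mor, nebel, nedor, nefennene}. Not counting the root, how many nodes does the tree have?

Trace insertions, counting only characters that open a new branch:
  "neso" → 4 new (n, e, s, o)
  "pakalu" → 6 new (p, a, k, a, l, u)
  "mor" → 3 new (m, o, r)
  "nebel" → prefix "ne" already present; 3 new (b, e, l)
  "nedor" → prefix "ne" already present; 3 new (d, o, r)
  "nefennene" → prefix "ne" already present; 7 new (f, e, n, n, e, n, e)
Total nodes = 4 + 6 + 3 + 3 + 3 + 7 = 26

26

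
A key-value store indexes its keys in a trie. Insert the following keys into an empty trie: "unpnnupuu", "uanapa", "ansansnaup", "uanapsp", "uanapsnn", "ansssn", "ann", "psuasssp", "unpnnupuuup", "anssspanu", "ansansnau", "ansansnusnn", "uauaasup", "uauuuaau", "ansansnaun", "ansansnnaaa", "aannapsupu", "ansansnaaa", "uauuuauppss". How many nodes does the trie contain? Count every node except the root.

82

Count nodes per top-level branch (shared prefixes stored once):
  'a'-branch (aannapsupu, ann, ansansnaaa, ansansnau, ansansnaun, ansansnaup, ansansnnaaa, ansansnusnn, ansssn, anssspanu): 38 nodes
  'p'-branch (psuasssp): 8 nodes
  'u'-branch (uanapa, uanapsnn, uanapsp, uauaasup, uauuuaau, uauuuauppss, unpnnupuu, unpnnupuuup): 36 nodes
Sum: 82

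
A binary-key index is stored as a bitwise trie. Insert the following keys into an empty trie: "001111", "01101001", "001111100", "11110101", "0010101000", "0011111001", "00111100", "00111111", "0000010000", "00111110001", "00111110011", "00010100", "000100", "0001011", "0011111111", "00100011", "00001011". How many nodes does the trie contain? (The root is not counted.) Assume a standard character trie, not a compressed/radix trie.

63

Trace insertions, counting only characters that open a new branch:
  "001111" → 6 new (0, 0, 1, 1, 1, 1)
  "01101001" → prefix "0" already present; 7 new (1, 1, 0, 1, 0, 0, 1)
  "001111100" → prefix "001111" already present; 3 new (1, 0, 0)
  "11110101" → 8 new (1, 1, 1, 1, 0, 1, 0, 1)
  "0010101000" → prefix "001" already present; 7 new (0, 1, 0, 1, 0, 0, 0)
  "0011111001" → prefix "001111100" already present; 1 new (1)
  "00111100" → prefix "001111" already present; 2 new (0, 0)
  "00111111" → prefix "0011111" already present; 1 new (1)
  "0000010000" → prefix "00" already present; 8 new (0, 0, 0, 1, 0, 0, 0, 0)
  "00111110001" → prefix "001111100" already present; 2 new (0, 1)
  "00111110011" → prefix "0011111001" already present; 1 new (1)
  "00010100" → prefix "000" already present; 5 new (1, 0, 1, 0, 0)
  "000100" → prefix "00010" already present; 1 new (0)
  "0001011" → prefix "000101" already present; 1 new (1)
  "0011111111" → prefix "00111111" already present; 2 new (1, 1)
  "00100011" → prefix "0010" already present; 4 new (0, 0, 1, 1)
  "00001011" → prefix "0000" already present; 4 new (1, 0, 1, 1)
Total nodes = 6 + 7 + 3 + 8 + 7 + 1 + 2 + 1 + 8 + 2 + 1 + 5 + 1 + 1 + 2 + 4 + 4 = 63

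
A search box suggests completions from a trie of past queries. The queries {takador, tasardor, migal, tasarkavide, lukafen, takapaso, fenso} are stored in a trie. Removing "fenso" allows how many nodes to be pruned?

5

A node on "fenso"'s path can go only if nothing else ends at it or branches off below it.
No other word shares any prefix with "fenso", so all 5 of its nodes go.
Nodes removed: 5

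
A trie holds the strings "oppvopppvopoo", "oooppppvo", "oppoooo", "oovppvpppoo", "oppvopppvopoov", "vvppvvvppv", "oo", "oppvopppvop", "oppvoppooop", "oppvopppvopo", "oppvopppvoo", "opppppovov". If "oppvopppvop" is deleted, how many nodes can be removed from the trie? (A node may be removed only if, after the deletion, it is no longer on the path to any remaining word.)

Walk "oppvopppvop" from the leaf back toward the root, removing each node that no remaining word uses.
Every node on "oppvopppvop" is still needed (e.g. by "oppvopppvopoo"), so nothing is freed.
Nodes removed: 0

0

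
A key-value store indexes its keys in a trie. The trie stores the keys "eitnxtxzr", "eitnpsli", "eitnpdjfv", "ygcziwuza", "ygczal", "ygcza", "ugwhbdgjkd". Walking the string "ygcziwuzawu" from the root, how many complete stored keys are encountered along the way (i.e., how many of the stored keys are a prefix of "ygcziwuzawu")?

1

Check each prefix of "ygcziwuzawu" against the stored set — each match is an end-marker on the path.
Prefixes of the query that are stored words: "ygcziwuza"
Count: 1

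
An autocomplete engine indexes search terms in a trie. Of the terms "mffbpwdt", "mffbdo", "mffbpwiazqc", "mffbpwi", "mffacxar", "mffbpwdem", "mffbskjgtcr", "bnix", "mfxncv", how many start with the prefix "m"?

8

Traverse to the node for "m", then collect every word in that subtree.
Words under "m": mffacxar, mffbdo, mffbpwdem, mffbpwdt, mffbpwi, mffbpwiazqc, mffbskjgtcr, mfxncv
Count: 8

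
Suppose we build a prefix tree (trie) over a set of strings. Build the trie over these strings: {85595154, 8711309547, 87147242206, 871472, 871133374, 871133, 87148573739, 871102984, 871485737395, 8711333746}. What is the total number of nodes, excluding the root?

Count nodes per top-level branch (shared prefixes stored once):
  '8'-branch (85595154, 871102984, 8711309547, 871133, 871133374, 8711333746, 871472, 87147242206, 87148573739, 871485737395): 43 nodes
Sum: 43

43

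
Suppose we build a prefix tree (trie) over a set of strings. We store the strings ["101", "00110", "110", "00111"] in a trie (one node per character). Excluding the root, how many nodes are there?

Count nodes per top-level branch (shared prefixes stored once):
  '0'-branch (00110, 00111): 6 nodes
  '1'-branch (101, 110): 5 nodes
Sum: 11

11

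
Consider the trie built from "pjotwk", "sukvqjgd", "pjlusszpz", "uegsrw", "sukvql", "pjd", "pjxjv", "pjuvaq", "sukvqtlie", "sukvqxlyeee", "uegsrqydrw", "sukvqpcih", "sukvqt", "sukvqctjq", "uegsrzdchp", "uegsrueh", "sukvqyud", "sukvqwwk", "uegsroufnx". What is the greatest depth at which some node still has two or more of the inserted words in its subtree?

Equivalently: take the maximum, over all pairs, of their longest common prefix length.
e.g. "sukvqt" and "sukvqtlie" share the prefix "sukvqt" of length 6; no pair shares a longer one.
Longest shared-prefix length: 6

6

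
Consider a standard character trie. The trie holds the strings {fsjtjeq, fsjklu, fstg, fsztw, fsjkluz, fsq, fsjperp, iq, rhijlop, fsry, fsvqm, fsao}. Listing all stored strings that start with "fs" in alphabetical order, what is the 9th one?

fsvqm

Filter for "fs…" and sort: "fsao", "fsjklu", "fsjkluz", "fsjperp", "fsjtjeq", "fsq", "fsry", "fstg", "fsvqm", "fsztw"
The 9th is fsvqm.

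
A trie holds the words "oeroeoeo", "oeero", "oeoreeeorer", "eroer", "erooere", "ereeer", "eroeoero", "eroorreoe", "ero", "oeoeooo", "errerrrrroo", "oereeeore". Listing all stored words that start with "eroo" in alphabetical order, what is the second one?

eroorreoe

DFS of the "eroo" subtree visits, in order: "erooere", "eroorreoe"
The 2nd is eroorreoe.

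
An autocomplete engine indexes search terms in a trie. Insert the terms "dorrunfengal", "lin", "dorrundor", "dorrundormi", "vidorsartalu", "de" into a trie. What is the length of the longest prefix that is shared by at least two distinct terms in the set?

9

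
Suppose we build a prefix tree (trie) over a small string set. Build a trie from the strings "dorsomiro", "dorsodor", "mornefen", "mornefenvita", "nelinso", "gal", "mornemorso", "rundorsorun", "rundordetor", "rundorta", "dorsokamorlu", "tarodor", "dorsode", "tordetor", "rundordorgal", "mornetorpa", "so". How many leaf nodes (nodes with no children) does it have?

Leaves are exactly the stored words that no other stored word extends.
Those words: "dorsode", "dorsodor", "dorsokamorlu", "dorsomiro", "gal", "mornefenvita", "mornemorso", "mornetorpa", "nelinso", "rundordetor", "rundordorgal", "rundorsorun", "rundorta", "so", "tarodor", "tordetor"
Leaf count: 16

16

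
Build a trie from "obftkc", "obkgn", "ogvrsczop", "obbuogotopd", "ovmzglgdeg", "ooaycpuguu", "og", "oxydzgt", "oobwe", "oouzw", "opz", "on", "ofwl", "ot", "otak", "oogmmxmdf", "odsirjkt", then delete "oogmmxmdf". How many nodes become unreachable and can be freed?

7

Walk "oogmmxmdf" from the leaf back toward the root, removing each node that no remaining word uses.
The suffix "gmmxmdf" (7 nodes) is used only by "oogmmxmdf"; the node for "oo" still has the child "a", so pruning stops there.
Nodes removed: 7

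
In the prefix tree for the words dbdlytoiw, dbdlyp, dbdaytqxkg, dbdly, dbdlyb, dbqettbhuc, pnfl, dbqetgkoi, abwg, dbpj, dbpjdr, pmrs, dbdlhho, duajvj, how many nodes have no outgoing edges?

12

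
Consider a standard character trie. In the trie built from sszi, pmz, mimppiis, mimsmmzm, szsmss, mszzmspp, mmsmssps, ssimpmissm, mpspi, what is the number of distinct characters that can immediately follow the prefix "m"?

4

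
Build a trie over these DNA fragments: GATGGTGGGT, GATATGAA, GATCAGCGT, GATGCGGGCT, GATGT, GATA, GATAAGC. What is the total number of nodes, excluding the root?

31

Insert word by word; a character creates a node only if that edge doesn't already exist:
  "GATGGTGGGT" → 10 new (G, A, T, G, G, T, G, G, G, T)
  "GATATGAA" → prefix "GAT" already present; 5 new (A, T, G, A, A)
  "GATCAGCGT" → prefix "GAT" already present; 6 new (C, A, G, C, G, T)
  "GATGCGGGCT" → prefix "GATG" already present; 6 new (C, G, G, G, C, T)
  "GATGT" → prefix "GATG" already present; 1 new (T)
  "GATA" → prefix "GATA" already present; 0 new (none)
  "GATAAGC" → prefix "GATA" already present; 3 new (A, G, C)
Total nodes = 10 + 5 + 6 + 6 + 1 + 0 + 3 = 31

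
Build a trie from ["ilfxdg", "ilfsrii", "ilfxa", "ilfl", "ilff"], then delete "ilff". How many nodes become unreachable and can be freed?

1

Walk "ilff" from the leaf back toward the root, removing each node that no remaining word uses.
The suffix "f" (1 node) is used only by "ilff"; the node for "ilf" still has the child "x", so pruning stops there.
Nodes removed: 1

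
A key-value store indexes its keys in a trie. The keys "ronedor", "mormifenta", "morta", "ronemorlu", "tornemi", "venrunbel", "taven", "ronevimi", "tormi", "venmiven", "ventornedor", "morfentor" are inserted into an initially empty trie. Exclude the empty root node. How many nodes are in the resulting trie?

For each word, the new-node count is its length minus the longest prefix already in the trie:
  "ronedor" → 7 new (r, o, n, e, d, o, r)
  "mormifenta" → 10 new (m, o, r, m, i, f, e, n, t, a)
  "morta" → prefix "mor" already present; 2 new (t, a)
  "ronemorlu" → prefix "rone" already present; 5 new (m, o, r, l, u)
  "tornemi" → 7 new (t, o, r, n, e, m, i)
  "venrunbel" → 9 new (v, e, n, r, u, n, b, e, l)
  "taven" → prefix "t" already present; 4 new (a, v, e, n)
  "ronevimi" → prefix "rone" already present; 4 new (v, i, m, i)
  "tormi" → prefix "tor" already present; 2 new (m, i)
  "venmiven" → prefix "ven" already present; 5 new (m, i, v, e, n)
  "ventornedor" → prefix "ven" already present; 8 new (t, o, r, n, e, d, o, r)
  "morfentor" → prefix "mor" already present; 6 new (f, e, n, t, o, r)
Total nodes = 7 + 10 + 2 + 5 + 7 + 9 + 4 + 4 + 2 + 5 + 8 + 6 = 69

69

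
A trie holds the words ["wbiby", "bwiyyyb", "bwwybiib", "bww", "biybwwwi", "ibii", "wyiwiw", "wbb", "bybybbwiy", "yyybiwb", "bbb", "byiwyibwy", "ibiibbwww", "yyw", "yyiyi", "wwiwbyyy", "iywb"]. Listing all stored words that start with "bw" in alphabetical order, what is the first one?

Filter for "bw…" and sort: "bwiyyyb", "bww", "bwwybiib"
Position 1: bwiyyyb

bwiyyyb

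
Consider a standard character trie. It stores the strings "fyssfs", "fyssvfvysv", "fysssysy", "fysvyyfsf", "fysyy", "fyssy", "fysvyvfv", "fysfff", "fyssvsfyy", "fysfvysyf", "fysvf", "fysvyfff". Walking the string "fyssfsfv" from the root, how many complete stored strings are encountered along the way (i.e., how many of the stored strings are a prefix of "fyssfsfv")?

1

Check each prefix of "fyssfsfv" against the stored set — each match is an end-marker on the path.
Prefixes of the query that are stored words: "fyssfs"
Count: 1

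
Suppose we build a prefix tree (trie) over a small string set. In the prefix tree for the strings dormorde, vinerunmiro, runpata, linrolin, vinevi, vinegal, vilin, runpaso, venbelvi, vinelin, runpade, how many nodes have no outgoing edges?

Leaves are exactly the stored words that no other stored word extends.
Those words: "dormorde", "linrolin", "runpade", "runpaso", "runpata", "venbelvi", "vilin", "vinegal", "vinelin", "vinerunmiro", "vinevi"
Leaf count: 11

11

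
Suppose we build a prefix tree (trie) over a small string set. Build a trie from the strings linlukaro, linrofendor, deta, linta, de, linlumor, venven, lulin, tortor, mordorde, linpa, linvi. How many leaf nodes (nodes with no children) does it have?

Leaves are exactly the stored words that no other stored word extends.
Those words: "deta", "linlukaro", "linlumor", "linpa", "linrofendor", "linta", "linvi", "lulin", "mordorde", "tortor", "venven"
Leaf count: 11

11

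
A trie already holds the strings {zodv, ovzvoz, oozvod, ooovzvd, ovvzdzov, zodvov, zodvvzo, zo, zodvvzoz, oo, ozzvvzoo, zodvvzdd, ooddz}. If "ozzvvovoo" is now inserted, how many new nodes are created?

4

Walking "ozzvvovoo" from the root, the first 5 characters ("ozzvv") follow existing edges; "o" is the first miss.
Each of the 4 remaining characters creates one node.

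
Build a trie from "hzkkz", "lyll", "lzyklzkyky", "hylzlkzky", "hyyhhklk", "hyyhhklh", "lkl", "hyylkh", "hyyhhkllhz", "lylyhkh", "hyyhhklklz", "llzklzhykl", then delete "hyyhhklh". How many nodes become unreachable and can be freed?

1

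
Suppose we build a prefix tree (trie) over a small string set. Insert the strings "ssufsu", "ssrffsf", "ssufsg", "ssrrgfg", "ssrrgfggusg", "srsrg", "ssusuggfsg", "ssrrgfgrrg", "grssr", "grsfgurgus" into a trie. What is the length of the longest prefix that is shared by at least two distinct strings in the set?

7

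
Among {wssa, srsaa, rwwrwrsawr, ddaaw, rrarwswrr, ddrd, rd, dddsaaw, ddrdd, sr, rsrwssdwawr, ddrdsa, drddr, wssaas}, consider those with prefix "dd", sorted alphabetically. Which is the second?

Filter for "dd…" and sort: "ddaaw", "dddsaaw", "ddrd", "ddrdd", "ddrdsa"
The 2nd is dddsaaw.

dddsaaw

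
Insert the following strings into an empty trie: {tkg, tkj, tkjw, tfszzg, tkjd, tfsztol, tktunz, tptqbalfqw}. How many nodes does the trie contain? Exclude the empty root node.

27

Count nodes per top-level branch (shared prefixes stored once):
  't'-branch (tfsztol, tfszzg, tkg, tkj, tkjd, tkjw, tktunz, tptqbalfqw): 27 nodes
Sum: 27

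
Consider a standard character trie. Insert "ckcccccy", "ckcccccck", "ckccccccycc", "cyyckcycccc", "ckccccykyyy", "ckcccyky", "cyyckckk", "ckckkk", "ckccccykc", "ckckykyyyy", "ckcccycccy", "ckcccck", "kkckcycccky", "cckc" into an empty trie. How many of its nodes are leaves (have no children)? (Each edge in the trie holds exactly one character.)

A leaf is a node with no children — equivalently, the end of a word that is not a proper prefix of any other stored word.
Those words: "cckc", "ckcccccck", "ckccccccycc", "ckcccccy", "ckcccck", "ckccccykc", "ckccccykyyy", "ckcccycccy", "ckcccyky", "ckckkk", "ckckykyyyy", "cyyckckk", "cyyckcycccc", "kkckcycccky"
Leaf count: 14

14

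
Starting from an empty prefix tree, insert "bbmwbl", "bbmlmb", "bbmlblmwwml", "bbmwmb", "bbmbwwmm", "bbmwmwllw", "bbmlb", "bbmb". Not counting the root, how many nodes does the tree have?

27

Insert word by word; a character creates a node only if that edge doesn't already exist:
  "bbmwbl" → 6 new (b, b, m, w, b, l)
  "bbmlmb" → prefix "bbm" already present; 3 new (l, m, b)
  "bbmlblmwwml" → prefix "bbml" already present; 7 new (b, l, m, w, w, m, l)
  "bbmwmb" → prefix "bbmw" already present; 2 new (m, b)
  "bbmbwwmm" → prefix "bbm" already present; 5 new (b, w, w, m, m)
  "bbmwmwllw" → prefix "bbmwm" already present; 4 new (w, l, l, w)
  "bbmlb" → prefix "bbmlb" already present; 0 new (none)
  "bbmb" → prefix "bbmb" already present; 0 new (none)
Total nodes = 6 + 3 + 7 + 2 + 5 + 4 + 0 + 0 = 27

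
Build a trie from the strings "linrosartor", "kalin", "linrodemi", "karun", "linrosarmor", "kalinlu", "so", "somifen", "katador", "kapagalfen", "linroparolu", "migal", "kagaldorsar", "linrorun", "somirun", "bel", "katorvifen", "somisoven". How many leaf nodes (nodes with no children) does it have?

16

Leaves are exactly the stored words that no other stored word extends.
Those words: "bel", "kagaldorsar", "kalinlu", "kapagalfen", "karun", "katador", "katorvifen", "linrodemi", "linroparolu", "linrorun", "linrosarmor", "linrosartor", "migal", "somifen", "somirun", "somisoven"
Leaf count: 16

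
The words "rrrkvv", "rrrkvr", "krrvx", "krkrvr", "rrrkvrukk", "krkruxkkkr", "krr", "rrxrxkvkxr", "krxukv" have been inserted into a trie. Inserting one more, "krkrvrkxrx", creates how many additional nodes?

"krkrvr" is already a path in the trie; the remaining "kxrx" must be added.
So 10 − 6 = 4 new nodes.

4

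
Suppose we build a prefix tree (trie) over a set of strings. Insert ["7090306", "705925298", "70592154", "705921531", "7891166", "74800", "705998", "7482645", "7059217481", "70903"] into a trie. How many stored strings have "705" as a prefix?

Walk to "705"; the words in its subtree are exactly those with that prefix.
Words under "705": 705921531, 70592154, 7059217481, 705925298, 705998
Count: 5

5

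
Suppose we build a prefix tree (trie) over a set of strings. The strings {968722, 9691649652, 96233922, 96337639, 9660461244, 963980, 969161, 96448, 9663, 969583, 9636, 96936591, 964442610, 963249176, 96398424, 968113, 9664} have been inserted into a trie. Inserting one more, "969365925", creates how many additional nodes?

Walking "969365925" from the root, the first 7 characters ("9693659") follow existing edges; "2" is the first miss.
New nodes needed: |"969365925"| − 7 = 9 − 7 = 2.

2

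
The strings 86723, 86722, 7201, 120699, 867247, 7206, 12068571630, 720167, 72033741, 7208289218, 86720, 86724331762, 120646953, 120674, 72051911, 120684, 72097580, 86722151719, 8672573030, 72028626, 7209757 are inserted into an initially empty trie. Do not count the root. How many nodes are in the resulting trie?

83

Trace insertions, counting only characters that open a new branch:
  "86723" → 5 new (8, 6, 7, 2, 3)
  "86722" → prefix "8672" already present; 1 new (2)
  "7201" → 4 new (7, 2, 0, 1)
  "120699" → 6 new (1, 2, 0, 6, 9, 9)
  "867247" → prefix "8672" already present; 2 new (4, 7)
  "7206" → prefix "720" already present; 1 new (6)
  "12068571630" → prefix "1206" already present; 7 new (8, 5, 7, 1, 6, 3, 0)
  "720167" → prefix "7201" already present; 2 new (6, 7)
  "72033741" → prefix "720" already present; 5 new (3, 3, 7, 4, 1)
  "7208289218" → prefix "720" already present; 7 new (8, 2, 8, 9, 2, 1, 8)
  "86720" → prefix "8672" already present; 1 new (0)
  "86724331762" → prefix "86724" already present; 6 new (3, 3, 1, 7, 6, 2)
  "120646953" → prefix "1206" already present; 5 new (4, 6, 9, 5, 3)
  "120674" → prefix "1206" already present; 2 new (7, 4)
  "72051911" → prefix "720" already present; 5 new (5, 1, 9, 1, 1)
  "120684" → prefix "12068" already present; 1 new (4)
  "72097580" → prefix "720" already present; 5 new (9, 7, 5, 8, 0)
  "86722151719" → prefix "86722" already present; 6 new (1, 5, 1, 7, 1, 9)
  "8672573030" → prefix "8672" already present; 6 new (5, 7, 3, 0, 3, 0)
  "72028626" → prefix "720" already present; 5 new (2, 8, 6, 2, 6)
  "7209757" → prefix "720975" already present; 1 new (7)
Total nodes = 5 + 1 + 4 + 6 + 2 + 1 + 7 + 2 + 5 + 7 + 1 + 6 + 5 + 2 + 5 + 1 + 5 + 6 + 6 + 5 + 1 = 83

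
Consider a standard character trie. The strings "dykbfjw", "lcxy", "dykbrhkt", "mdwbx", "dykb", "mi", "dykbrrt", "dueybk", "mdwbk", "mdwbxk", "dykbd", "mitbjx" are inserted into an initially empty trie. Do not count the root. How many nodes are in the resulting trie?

35

Count nodes per top-level branch (shared prefixes stored once):
  'd'-branch (dueybk, dykb, dykbd, dykbfjw, dykbrhkt, dykbrrt): 19 nodes
  'l'-branch (lcxy): 4 nodes
  'm'-branch (mdwbk, mdwbx, mdwbxk, mi, mitbjx): 12 nodes
Sum: 35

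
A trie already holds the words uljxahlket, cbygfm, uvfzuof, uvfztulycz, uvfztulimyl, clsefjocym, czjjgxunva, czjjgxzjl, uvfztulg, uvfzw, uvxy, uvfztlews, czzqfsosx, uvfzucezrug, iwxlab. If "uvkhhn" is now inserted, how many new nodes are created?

4

Walking "uvkhhn" from the root, the first 2 characters ("uv") follow existing edges; "k" is the first miss.
New nodes needed: |"uvkhhn"| − 2 = 6 − 2 = 4.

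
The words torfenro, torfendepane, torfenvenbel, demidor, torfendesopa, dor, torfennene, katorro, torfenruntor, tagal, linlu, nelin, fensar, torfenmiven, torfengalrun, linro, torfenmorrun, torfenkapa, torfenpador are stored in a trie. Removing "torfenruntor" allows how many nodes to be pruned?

Walk "torfenruntor" from the leaf back toward the root, removing each node that no remaining word uses.
The suffix "untor" (5 nodes) is used only by "torfenruntor"; the node for "torfenr" still has the child "o", so pruning stops there.
Nodes removed: 5

5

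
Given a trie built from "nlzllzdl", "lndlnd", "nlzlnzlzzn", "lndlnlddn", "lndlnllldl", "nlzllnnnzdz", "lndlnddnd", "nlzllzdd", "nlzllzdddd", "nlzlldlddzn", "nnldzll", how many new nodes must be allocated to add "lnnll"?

3

The longest prefix of "lnnll" already in the trie is "ln" (length 2).
So 5 − 2 = 3 new nodes.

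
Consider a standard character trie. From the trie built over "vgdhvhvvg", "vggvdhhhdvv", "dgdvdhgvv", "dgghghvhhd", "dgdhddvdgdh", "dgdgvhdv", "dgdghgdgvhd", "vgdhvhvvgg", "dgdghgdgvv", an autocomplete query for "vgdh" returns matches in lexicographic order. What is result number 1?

Words with prefix "vgdh", in lexicographic order: "vgdhvhvvg", "vgdhvhvvgg"
Position 1: vgdhvhvvg

vgdhvhvvg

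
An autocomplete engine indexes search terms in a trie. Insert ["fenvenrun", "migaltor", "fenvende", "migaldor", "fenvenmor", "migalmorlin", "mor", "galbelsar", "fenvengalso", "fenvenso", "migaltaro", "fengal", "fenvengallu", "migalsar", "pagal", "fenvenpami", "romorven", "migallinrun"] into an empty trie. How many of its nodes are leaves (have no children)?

Leaves are exactly the stored words that no other stored word extends.
Those words: "fengal", "fenvende", "fenvengallu", "fenvengalso", "fenvenmor", "fenvenpami", "fenvenrun", "fenvenso", "galbelsar", "migaldor", "migallinrun", "migalmorlin", "migalsar", "migaltaro", "migaltor", "mor", "pagal", "romorven"
Leaf count: 18

18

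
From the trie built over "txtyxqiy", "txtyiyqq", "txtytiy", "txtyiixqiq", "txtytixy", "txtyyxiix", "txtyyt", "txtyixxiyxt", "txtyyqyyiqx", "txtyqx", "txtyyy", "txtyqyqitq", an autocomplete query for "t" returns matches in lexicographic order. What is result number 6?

Words with prefix "t", in lexicographic order: "txtyiixqiq", "txtyixxiyxt", "txtyiyqq", "txtyqx", "txtyqyqitq", "txtytixy", "txtytiy", "txtyxqiy", "txtyyqyyiqx", "txtyyt", "txtyyxiix", "txtyyy"
The 6th is txtytixy.

txtytixy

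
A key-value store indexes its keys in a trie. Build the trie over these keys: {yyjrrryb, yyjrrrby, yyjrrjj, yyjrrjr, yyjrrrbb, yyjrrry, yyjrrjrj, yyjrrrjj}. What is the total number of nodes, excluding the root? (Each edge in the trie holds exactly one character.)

Trace insertions, counting only characters that open a new branch:
  "yyjrrryb" → 8 new (y, y, j, r, r, r, y, b)
  "yyjrrrby" → prefix "yyjrrr" already present; 2 new (b, y)
  "yyjrrjj" → prefix "yyjrr" already present; 2 new (j, j)
  "yyjrrjr" → prefix "yyjrrj" already present; 1 new (r)
  "yyjrrrbb" → prefix "yyjrrrb" already present; 1 new (b)
  "yyjrrry" → prefix "yyjrrry" already present; 0 new (none)
  "yyjrrjrj" → prefix "yyjrrjr" already present; 1 new (j)
  "yyjrrrjj" → prefix "yyjrrr" already present; 2 new (j, j)
Total nodes = 8 + 2 + 2 + 1 + 1 + 0 + 1 + 2 = 17

17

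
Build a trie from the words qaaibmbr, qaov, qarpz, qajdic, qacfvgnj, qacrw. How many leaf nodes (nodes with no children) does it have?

6

Leaves are exactly the stored words that no other stored word extends.
Those words: "qaaibmbr", "qacfvgnj", "qacrw", "qajdic", "qaov", "qarpz"
Leaf count: 6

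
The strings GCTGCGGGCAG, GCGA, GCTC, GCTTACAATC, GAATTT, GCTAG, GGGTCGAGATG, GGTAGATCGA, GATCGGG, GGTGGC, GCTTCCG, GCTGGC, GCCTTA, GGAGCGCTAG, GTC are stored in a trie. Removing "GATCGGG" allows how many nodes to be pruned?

After clearing the end-marker at "GATCGGG", prune upward until reaching a node still needed by another word.
The suffix "TCGGG" (5 nodes) is used only by "GATCGGG"; the node for "GA" still has the child "A", so pruning stops there.
Nodes removed: 5

5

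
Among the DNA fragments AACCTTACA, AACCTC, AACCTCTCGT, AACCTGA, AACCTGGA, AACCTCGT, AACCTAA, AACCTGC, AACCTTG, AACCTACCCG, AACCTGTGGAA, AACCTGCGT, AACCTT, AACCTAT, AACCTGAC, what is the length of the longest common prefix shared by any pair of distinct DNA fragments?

7

The deepest shared node is where two words last agree before diverging.
e.g. "AACCTGA" and "AACCTGAC" share the prefix "AACCTGA" of length 7; no pair shares a longer one.
Longest shared-prefix length: 7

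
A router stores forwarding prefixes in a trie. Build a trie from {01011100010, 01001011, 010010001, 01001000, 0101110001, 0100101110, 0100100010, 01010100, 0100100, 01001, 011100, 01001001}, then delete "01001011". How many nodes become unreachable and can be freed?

0

A node on "01001011"'s path can go only if nothing else ends at it or branches off below it.
Every node on "01001011" is still needed (e.g. by "0100101110"), so nothing is freed.
Nodes removed: 0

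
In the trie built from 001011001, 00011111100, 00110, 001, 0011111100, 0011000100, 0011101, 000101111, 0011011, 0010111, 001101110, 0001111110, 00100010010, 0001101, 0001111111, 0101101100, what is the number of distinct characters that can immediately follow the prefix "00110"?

2

The children of the "00110" node are the distinct next characters among strings starting with "00110".
Distinct next characters after "00110": 0, 1.
That node has 2 child edges.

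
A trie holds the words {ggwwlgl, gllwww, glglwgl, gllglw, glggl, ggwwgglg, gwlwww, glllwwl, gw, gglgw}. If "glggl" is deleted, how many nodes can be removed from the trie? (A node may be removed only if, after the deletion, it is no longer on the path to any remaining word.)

2

Walk "glggl" from the leaf back toward the root, removing each node that no remaining word uses.
The suffix "gl" (2 nodes) is used only by "glggl"; the node for "glg" still has the child "l", so pruning stops there.
Nodes removed: 2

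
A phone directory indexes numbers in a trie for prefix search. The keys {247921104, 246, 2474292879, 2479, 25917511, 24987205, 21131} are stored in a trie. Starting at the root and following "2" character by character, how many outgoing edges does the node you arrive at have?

3

The children of the "2" node are the distinct next characters among strings starting with "2".
Distinct next characters after "2": 1, 4, 5.
That node has 3 child edges.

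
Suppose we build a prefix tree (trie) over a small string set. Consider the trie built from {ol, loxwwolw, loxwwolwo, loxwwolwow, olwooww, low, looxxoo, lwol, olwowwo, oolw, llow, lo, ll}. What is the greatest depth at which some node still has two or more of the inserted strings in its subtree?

9

The deepest shared node is where two words last agree before diverging.
e.g. "loxwwolwo" and "loxwwolwow" share the prefix "loxwwolwo" of length 9; no pair shares a longer one.
Longest shared-prefix length: 9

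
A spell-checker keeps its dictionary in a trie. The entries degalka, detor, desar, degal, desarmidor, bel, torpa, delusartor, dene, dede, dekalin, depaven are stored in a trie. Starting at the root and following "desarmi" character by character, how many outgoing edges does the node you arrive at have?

1

Walk "desarmi" from the root, arriving at one node.
Distinct next characters after "desarmi": d.
That node has 1 child edge.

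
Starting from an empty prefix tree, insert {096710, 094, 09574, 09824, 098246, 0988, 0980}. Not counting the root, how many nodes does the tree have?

Trace insertions, counting only characters that open a new branch:
  "096710" → 6 new (0, 9, 6, 7, 1, 0)
  "094" → prefix "09" already present; 1 new (4)
  "09574" → prefix "09" already present; 3 new (5, 7, 4)
  "09824" → prefix "09" already present; 3 new (8, 2, 4)
  "098246" → prefix "09824" already present; 1 new (6)
  "0988" → prefix "098" already present; 1 new (8)
  "0980" → prefix "098" already present; 1 new (0)
Total nodes = 6 + 1 + 3 + 3 + 1 + 1 + 1 = 16

16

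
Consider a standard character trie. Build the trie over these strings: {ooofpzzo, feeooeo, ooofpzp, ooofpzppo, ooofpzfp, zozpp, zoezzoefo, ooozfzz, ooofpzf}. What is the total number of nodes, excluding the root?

Count nodes per top-level branch (shared prefixes stored once):
  'f'-branch (feeooeo): 7 nodes
  'o'-branch (ooofpzf, ooofpzfp, ooofpzp, ooofpzppo, ooofpzzo, ooozfzz): 17 nodes
  'z'-branch (zoezzoefo, zozpp): 12 nodes
Sum: 36

36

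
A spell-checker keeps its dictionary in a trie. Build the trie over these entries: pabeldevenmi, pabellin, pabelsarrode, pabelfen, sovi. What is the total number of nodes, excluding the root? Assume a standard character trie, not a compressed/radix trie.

29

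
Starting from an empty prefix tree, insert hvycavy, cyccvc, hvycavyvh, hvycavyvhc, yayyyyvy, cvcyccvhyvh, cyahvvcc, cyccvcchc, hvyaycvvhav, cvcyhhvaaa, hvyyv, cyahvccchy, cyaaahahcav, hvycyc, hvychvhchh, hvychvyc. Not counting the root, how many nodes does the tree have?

82

Trace insertions, counting only characters that open a new branch:
  "hvycavy" → 7 new (h, v, y, c, a, v, y)
  "cyccvc" → 6 new (c, y, c, c, v, c)
  "hvycavyvh" → prefix "hvycavy" already present; 2 new (v, h)
  "hvycavyvhc" → prefix "hvycavyvh" already present; 1 new (c)
  "yayyyyvy" → 8 new (y, a, y, y, y, y, v, y)
  "cvcyccvhyvh" → prefix "c" already present; 10 new (v, c, y, c, c, v, h, y, v, h)
  "cyahvvcc" → prefix "cy" already present; 6 new (a, h, v, v, c, c)
  "cyccvcchc" → prefix "cyccvc" already present; 3 new (c, h, c)
  "hvyaycvvhav" → prefix "hvy" already present; 8 new (a, y, c, v, v, h, a, v)
  "cvcyhhvaaa" → prefix "cvcy" already present; 6 new (h, h, v, a, a, a)
  "hvyyv" → prefix "hvy" already present; 2 new (y, v)
  "cyahvccchy" → prefix "cyahv" already present; 5 new (c, c, c, h, y)
  "cyaaahahcav" → prefix "cya" already present; 8 new (a, a, h, a, h, c, a, v)
  "hvycyc" → prefix "hvyc" already present; 2 new (y, c)
  "hvychvhchh" → prefix "hvyc" already present; 6 new (h, v, h, c, h, h)
  "hvychvyc" → prefix "hvychv" already present; 2 new (y, c)
Total nodes = 7 + 6 + 2 + 1 + 8 + 10 + 6 + 3 + 8 + 6 + 2 + 5 + 8 + 2 + 6 + 2 = 82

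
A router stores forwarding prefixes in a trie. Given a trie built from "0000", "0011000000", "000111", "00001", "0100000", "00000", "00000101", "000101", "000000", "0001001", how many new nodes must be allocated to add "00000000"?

2

"000000" is already a path in the trie; the remaining "00" must be added.
So 8 − 6 = 2 new nodes.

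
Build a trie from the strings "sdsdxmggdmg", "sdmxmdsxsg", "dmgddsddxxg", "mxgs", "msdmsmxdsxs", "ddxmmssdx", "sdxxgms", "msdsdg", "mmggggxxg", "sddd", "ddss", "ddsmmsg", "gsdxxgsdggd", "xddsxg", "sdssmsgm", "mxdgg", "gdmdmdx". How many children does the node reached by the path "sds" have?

2

Walk "sds" from the root, arriving at one node.
Distinct next characters after "sds": d, s.
That node has 2 child edges.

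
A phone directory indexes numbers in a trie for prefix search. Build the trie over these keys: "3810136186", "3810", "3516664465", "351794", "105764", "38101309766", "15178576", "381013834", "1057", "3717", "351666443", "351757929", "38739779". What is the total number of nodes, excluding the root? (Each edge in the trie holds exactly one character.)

58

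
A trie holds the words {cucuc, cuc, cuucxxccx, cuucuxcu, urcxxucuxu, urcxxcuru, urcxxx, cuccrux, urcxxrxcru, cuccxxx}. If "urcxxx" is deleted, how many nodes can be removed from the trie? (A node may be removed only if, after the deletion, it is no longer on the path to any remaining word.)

1

Walk "urcxxx" from the leaf back toward the root, removing each node that no remaining word uses.
The suffix "x" (1 node) is used only by "urcxxx"; the node for "urcxx" still has the child "u", so pruning stops there.
Nodes removed: 1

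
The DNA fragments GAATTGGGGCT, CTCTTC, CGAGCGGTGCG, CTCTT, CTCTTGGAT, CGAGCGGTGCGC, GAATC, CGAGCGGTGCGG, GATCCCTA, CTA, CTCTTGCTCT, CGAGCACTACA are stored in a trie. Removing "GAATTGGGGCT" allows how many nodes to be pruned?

7

A node on "GAATTGGGGCT"'s path can go only if nothing else ends at it or branches off below it.
The suffix "TGGGGCT" (7 nodes) is used only by "GAATTGGGGCT"; the node for "GAAT" still has the child "C", so pruning stops there.
Nodes removed: 7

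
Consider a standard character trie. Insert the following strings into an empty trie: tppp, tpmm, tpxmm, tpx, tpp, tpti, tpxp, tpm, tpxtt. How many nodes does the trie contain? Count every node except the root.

Trace insertions, counting only characters that open a new branch:
  "tppp" → 4 new (t, p, p, p)
  "tpmm" → prefix "tp" already present; 2 new (m, m)
  "tpxmm" → prefix "tp" already present; 3 new (x, m, m)
  "tpx" → prefix "tpx" already present; 0 new (none)
  "tpp" → prefix "tpp" already present; 0 new (none)
  "tpti" → prefix "tp" already present; 2 new (t, i)
  "tpxp" → prefix "tpx" already present; 1 new (p)
  "tpm" → prefix "tpm" already present; 0 new (none)
  "tpxtt" → prefix "tpx" already present; 2 new (t, t)
Total nodes = 4 + 2 + 3 + 0 + 0 + 2 + 1 + 0 + 2 = 14

14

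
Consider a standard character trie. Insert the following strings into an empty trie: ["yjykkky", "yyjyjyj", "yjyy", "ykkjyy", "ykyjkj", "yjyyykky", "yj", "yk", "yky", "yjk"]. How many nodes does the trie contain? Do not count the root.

Trie structure (* marks end of a word):
(root)
└─ y
   ├─ j *
   │  ├─ k *
   │  └─ y
   │     ├─ k
   │     │  └─ k
   │     │     └─ k
   │     │        └─ y *
   │     └─ y *
   │        └─ y
   │           └─ k
   │              └─ k
   │                 └─ y *
   ├─ k *
   │  ├─ k
   │  │  └─ j
   │  │     └─ y
   │  │        └─ y *
   │  └─ y *
   │     └─ j
   │        └─ k
   │           └─ j *
   └─ y
      └─ j
         └─ y
            └─ j
               └─ y
                  └─ j *
Counting every labelled node above: 28.

28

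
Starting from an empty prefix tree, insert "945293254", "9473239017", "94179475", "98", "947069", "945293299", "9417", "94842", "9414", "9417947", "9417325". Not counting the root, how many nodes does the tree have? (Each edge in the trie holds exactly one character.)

Insert word by word; a character creates a node only if that edge doesn't already exist:
  "945293254" → 9 new (9, 4, 5, 2, 9, 3, 2, 5, 4)
  "9473239017" → prefix "94" already present; 8 new (7, 3, 2, 3, 9, 0, 1, 7)
  "94179475" → prefix "94" already present; 6 new (1, 7, 9, 4, 7, 5)
  "98" → prefix "9" already present; 1 new (8)
  "947069" → prefix "947" already present; 3 new (0, 6, 9)
  "945293299" → prefix "9452932" already present; 2 new (9, 9)
  "9417" → prefix "9417" already present; 0 new (none)
  "94842" → prefix "94" already present; 3 new (8, 4, 2)
  "9414" → prefix "941" already present; 1 new (4)
  "9417947" → prefix "9417947" already present; 0 new (none)
  "9417325" → prefix "9417" already present; 3 new (3, 2, 5)
Total nodes = 9 + 8 + 6 + 1 + 3 + 2 + 0 + 3 + 1 + 0 + 3 = 36

36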